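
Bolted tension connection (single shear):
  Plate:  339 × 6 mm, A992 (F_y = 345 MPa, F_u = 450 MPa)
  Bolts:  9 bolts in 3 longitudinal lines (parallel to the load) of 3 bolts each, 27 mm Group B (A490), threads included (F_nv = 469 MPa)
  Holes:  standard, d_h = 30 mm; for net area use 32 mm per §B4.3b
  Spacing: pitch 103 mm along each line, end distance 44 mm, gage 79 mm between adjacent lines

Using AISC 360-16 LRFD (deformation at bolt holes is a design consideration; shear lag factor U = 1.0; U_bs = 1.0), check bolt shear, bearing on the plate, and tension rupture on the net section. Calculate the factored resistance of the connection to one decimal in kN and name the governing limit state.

Bolt shear: A_b = π(27)²/4 = 572.56 mm². φR_n = 0.75 × 469 × 572.56 × 9 × 1 = 1812.6 kN.
Bearing (6 mm plate, F_u = 450 MPa): end bolts L_c = 44 − 30/2 = 29, R_n = min(1.2×29×6×450, 2.4×27×6×450) = 93.96 kN/bolt; interior L_c = 103 − 30 = 73, R_n = 174.96 kN/bolt. φR_n = 0.75 × (3×93.96 + 6×174.96) = 998.7 kN.
Tension rupture (net): A_n = (339 − 3×32)×6 = 1458 mm² (U = 1.0, A_e = A_n). φR_n = 0.75 × 450 × 1458 = 492.1 kN.
Governing: min(1812.6, 998.7, 492.1) = 492.1 kN → net-section rupture.

492.1 kN (net-section rupture governs)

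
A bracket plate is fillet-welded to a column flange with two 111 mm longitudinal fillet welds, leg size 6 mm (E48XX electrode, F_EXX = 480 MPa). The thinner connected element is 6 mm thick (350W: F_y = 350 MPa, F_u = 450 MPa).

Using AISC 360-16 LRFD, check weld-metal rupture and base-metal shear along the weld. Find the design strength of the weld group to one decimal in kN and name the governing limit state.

203.4 kN (weld metal governs)

Weld metal: throat = 0.707×6 = 4.242 mm, L = 2×111 = 222 mm. φR_n = 0.75 × 0.6 × 480 × 4.242 × 222 = 203.4 kN.
Base metal shear (6 mm plate): yield φR_n = 1.0×0.6×350×6×222 = 279.7 kN; rupture φR_n = 0.75×0.6×450×6×222 = 269.7 kN; take 269.7 kN (rupture).
Governing: min(203.4, 269.7) = 203.4 kN → weld metal.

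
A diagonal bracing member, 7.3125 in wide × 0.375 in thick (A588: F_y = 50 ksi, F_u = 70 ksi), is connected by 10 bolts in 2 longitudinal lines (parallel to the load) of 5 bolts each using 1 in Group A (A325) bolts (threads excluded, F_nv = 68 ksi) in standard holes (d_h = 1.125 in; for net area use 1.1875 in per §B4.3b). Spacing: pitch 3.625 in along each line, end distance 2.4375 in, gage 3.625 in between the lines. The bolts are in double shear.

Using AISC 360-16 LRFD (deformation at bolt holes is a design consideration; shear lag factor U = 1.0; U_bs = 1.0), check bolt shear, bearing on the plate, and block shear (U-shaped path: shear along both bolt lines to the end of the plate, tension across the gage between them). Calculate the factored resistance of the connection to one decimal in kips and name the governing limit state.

Bolt shear: A_b = π(1)²/4 = 0.7854 in². φR_n = 0.75 × 68 × 0.7854 × 10 × 2 = 801.1 kips.
Bearing (0.375 in plate, F_u = 70 ksi): end bolts L_c = 2.4375 − 1.125/2 = 1.875, R_n = min(1.2×1.875×0.375×70, 2.4×1×0.375×70) = 59.063 kips/bolt; interior L_c = 3.625 − 1.125 = 2.5, R_n = 63 kips/bolt. φR_n = 0.75 × (2×59.063 + 8×63) = 466.6 kips.
Block shear: shear path 2×[2.4375+4×3.625] = 2×16.9375 in, A_gv = 12.703, A_nv = 2×(16.9375 − 4.5×1.1875)×0.375 = 8.6953 in²; tension across gage: (3.625 − 1×1.1875)×0.375 = 0.91406 in². R_n = min(0.6×70×8.6953, 0.6×50×12.703) + 1.0×70×0.91406 = min(365.2, 381.09) + 63.984 = 429.18 kips. φR_n = 0.75 × 429.18 = 321.9 kips.
Governing: min(801.1, 466.6, 321.9) = 321.9 kips → block shear.

321.9 kips (block shear governs)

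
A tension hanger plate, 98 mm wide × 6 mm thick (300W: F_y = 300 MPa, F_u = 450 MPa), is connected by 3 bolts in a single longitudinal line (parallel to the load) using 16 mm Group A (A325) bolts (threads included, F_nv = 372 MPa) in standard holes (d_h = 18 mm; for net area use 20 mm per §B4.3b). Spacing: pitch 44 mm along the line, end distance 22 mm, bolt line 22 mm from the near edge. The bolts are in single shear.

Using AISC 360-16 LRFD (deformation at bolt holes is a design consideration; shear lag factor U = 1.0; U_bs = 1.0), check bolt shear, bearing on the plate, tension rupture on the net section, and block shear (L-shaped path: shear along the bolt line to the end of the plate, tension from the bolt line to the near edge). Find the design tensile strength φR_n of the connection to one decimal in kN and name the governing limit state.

Bolt shear: A_b = π(16)²/4 = 201.06 mm². φR_n = 0.75 × 372 × 201.06 × 3 × 1 = 168.3 kN.
Bearing (6 mm plate, F_u = 450 MPa): end bolts L_c = 22 − 18/2 = 13, R_n = min(1.2×13×6×450, 2.4×16×6×450) = 42.12 kN/bolt; interior L_c = 44 − 18 = 26, R_n = 84.24 kN/bolt. φR_n = 0.75 × (1×42.12 + 2×84.24) = 158.0 kN.
Tension rupture (net): A_n = (98 − 1×20)×6 = 468 mm² (U = 1.0, A_e = A_n). φR_n = 0.75 × 450 × 468 = 158.0 kN.
Block shear: shear path 1×[22+2×44] = 1×110 mm, A_gv = 660, A_nv = 1×(110 − 2.5×20)×6 = 360 mm²; tension to near edge: (22 − 0.5×20)×6 = 72 mm². R_n = min(0.6×450×360, 0.6×300×660) + 1.0×450×72 = min(97.2, 118.8) + 32.4 = 129.6 kN. φR_n = 0.75 × 129.6 = 97.2 kN.
Governing: min(168.3, 158.0, 158.0, 97.2) = 97.2 kN → block shear.

97.2 kN (block shear governs)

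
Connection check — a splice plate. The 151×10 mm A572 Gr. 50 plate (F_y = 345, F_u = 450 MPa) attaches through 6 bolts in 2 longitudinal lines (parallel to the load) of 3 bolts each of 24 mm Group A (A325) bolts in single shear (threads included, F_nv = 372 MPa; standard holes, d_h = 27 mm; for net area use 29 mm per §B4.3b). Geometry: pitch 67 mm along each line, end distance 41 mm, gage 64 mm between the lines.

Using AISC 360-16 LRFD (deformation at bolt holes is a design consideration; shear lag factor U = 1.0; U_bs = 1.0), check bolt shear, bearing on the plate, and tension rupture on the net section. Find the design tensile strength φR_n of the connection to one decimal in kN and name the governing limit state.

313.9 kN (net-section rupture governs)

Bolt shear: A_b = π(24)²/4 = 452.39 mm². φR_n = 0.75 × 372 × 452.39 × 6 × 1 = 757.3 kN.
Bearing (10 mm plate, F_u = 450 MPa): end bolts L_c = 41 − 27/2 = 27.5, R_n = min(1.2×27.5×10×450, 2.4×24×10×450) = 148.5 kN/bolt; interior L_c = 67 − 27 = 40, R_n = 216 kN/bolt. φR_n = 0.75 × (2×148.5 + 4×216) = 870.8 kN.
Tension rupture (net): A_n = (151 − 2×29)×10 = 930 mm² (U = 1.0, A_e = A_n). φR_n = 0.75 × 450 × 930 = 313.9 kN.
Governing: min(757.3, 870.8, 313.9) = 313.9 kN → net-section rupture.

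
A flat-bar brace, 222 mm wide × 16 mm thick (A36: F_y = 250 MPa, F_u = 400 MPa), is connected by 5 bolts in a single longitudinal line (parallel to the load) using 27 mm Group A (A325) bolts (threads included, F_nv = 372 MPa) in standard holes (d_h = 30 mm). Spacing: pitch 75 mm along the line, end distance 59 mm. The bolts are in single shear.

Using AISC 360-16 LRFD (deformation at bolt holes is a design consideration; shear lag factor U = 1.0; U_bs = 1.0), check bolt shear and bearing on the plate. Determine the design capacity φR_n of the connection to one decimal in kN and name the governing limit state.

798.7 kN (bolt shear governs)

Bolt shear: A_b = π(27)²/4 = 572.56 mm². φR_n = 0.75 × 372 × 572.56 × 5 × 1 = 798.7 kN.
Bearing (16 mm plate, F_u = 400 MPa): end bolts L_c = 59 − 30/2 = 44, R_n = min(1.2×44×16×400, 2.4×27×16×400) = 337.92 kN/bolt; interior L_c = 75 − 30 = 45, R_n = 345.6 kN/bolt. φR_n = 0.75 × (1×337.92 + 4×345.6) = 1290.2 kN.
Governing: min(798.7, 1290.2) = 798.7 kN → bolt shear.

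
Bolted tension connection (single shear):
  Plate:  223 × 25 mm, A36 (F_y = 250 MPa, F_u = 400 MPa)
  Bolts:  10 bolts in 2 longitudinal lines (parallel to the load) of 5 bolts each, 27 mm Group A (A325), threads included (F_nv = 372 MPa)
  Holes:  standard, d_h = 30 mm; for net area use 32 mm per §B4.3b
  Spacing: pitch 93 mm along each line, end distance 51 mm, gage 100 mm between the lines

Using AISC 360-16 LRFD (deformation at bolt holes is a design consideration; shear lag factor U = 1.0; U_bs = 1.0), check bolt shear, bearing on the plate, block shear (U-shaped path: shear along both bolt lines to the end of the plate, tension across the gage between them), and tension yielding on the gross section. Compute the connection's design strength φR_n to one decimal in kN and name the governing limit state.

1254.4 kN (gross-section yield governs)

Bolt shear: A_b = π(27)²/4 = 572.56 mm². φR_n = 0.75 × 372 × 572.56 × 10 × 1 = 1597.4 kN.
Bearing (25 mm plate, F_u = 400 MPa): end bolts L_c = 51 − 30/2 = 36, R_n = min(1.2×36×25×400, 2.4×27×25×400) = 432 kN/bolt; interior L_c = 93 − 30 = 63, R_n = 648 kN/bolt. φR_n = 0.75 × (2×432 + 8×648) = 4536.0 kN.
Block shear: shear path 2×[51+4×93] = 2×423 mm, A_gv = 21150, A_nv = 2×(423 − 4.5×32)×25 = 13950 mm²; tension across gage: (100 − 1×32)×25 = 1700 mm². R_n = min(0.6×400×13950, 0.6×250×21150) + 1.0×400×1700 = min(3348, 3172.5) + 680 = 3852.5 kN. φR_n = 0.75 × 3852.5 = 2889.4 kN.
Tension yield (gross): A_g = 223×25 = 5575 mm². φR_n = 0.90 × 250 × 5575 = 1254.4 kN.
Governing: min(1597.4, 4536.0, 2889.4, 1254.4) = 1254.4 kN → gross-section yield.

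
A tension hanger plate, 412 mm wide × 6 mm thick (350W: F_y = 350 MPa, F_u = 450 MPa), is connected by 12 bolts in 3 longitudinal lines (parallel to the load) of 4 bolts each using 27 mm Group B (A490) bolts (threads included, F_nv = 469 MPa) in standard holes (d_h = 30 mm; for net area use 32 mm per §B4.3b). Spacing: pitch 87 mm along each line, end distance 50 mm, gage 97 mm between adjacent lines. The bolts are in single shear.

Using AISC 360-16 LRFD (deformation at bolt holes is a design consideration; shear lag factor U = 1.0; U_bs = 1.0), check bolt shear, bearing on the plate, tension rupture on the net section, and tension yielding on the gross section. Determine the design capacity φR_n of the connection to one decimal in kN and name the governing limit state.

Bolt shear: A_b = π(27)²/4 = 572.56 mm². φR_n = 0.75 × 469 × 572.56 × 12 × 1 = 2416.8 kN.
Bearing (6 mm plate, F_u = 450 MPa): end bolts L_c = 50 − 30/2 = 35, R_n = min(1.2×35×6×450, 2.4×27×6×450) = 113.4 kN/bolt; interior L_c = 87 − 30 = 57, R_n = 174.96 kN/bolt. φR_n = 0.75 × (3×113.4 + 9×174.96) = 1436.1 kN.
Tension rupture (net): A_n = (412 − 3×32)×6 = 1896 mm² (U = 1.0, A_e = A_n). φR_n = 0.75 × 450 × 1896 = 639.9 kN.
Tension yield (gross): A_g = 412×6 = 2472 mm². φR_n = 0.90 × 350 × 2472 = 778.7 kN.
Governing: min(2416.8, 1436.1, 639.9, 778.7) = 639.9 kN → net-section rupture.

639.9 kN (net-section rupture governs)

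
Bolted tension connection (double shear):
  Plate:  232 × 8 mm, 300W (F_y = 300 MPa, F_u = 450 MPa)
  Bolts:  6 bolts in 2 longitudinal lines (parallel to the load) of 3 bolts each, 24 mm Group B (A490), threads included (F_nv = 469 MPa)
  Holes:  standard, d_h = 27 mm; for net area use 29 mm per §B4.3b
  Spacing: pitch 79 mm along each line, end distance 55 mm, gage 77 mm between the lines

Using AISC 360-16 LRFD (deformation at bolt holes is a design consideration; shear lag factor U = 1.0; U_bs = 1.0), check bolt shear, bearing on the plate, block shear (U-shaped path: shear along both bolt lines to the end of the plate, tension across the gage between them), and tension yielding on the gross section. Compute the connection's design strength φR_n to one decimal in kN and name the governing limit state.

Bolt shear: A_b = π(24)²/4 = 452.39 mm². φR_n = 0.75 × 469 × 452.39 × 6 × 2 = 1909.5 kN.
Bearing (8 mm plate, F_u = 450 MPa): end bolts L_c = 55 − 27/2 = 41.5, R_n = min(1.2×41.5×8×450, 2.4×24×8×450) = 179.28 kN/bolt; interior L_c = 79 − 27 = 52, R_n = 207.36 kN/bolt. φR_n = 0.75 × (2×179.28 + 4×207.36) = 891.0 kN.
Block shear: shear path 2×[55+2×79] = 2×213 mm, A_gv = 3408, A_nv = 2×(213 − 2.5×29)×8 = 2248 mm²; tension across gage: (77 − 1×29)×8 = 384 mm². R_n = min(0.6×450×2248, 0.6×300×3408) + 1.0×450×384 = min(606.96, 613.44) + 172.8 = 779.76 kN. φR_n = 0.75 × 779.76 = 584.8 kN.
Tension yield (gross): A_g = 232×8 = 1856 mm². φR_n = 0.90 × 300 × 1856 = 501.1 kN.
Governing: min(1909.5, 891.0, 584.8, 501.1) = 501.1 kN → gross-section yield.

501.1 kN (gross-section yield governs)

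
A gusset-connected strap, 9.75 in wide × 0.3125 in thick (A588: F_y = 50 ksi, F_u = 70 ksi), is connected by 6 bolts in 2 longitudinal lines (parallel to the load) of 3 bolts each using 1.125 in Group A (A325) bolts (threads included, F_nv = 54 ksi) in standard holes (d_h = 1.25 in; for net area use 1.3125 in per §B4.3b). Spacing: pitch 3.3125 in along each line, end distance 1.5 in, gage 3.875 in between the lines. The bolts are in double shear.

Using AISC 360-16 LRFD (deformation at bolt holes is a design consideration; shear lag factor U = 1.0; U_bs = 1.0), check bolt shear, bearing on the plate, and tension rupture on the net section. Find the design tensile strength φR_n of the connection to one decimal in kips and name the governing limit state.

Bolt shear: A_b = π(1.125)²/4 = 0.99402 in². φR_n = 0.75 × 54 × 0.99402 × 6 × 2 = 483.1 kips.
Bearing (0.3125 in plate, F_u = 70 ksi): end bolts L_c = 1.5 − 1.25/2 = 0.875, R_n = min(1.2×0.875×0.3125×70, 2.4×1.125×0.3125×70) = 22.969 kips/bolt; interior L_c = 3.3125 − 1.25 = 2.0625, R_n = 54.141 kips/bolt. φR_n = 0.75 × (2×22.969 + 4×54.141) = 196.9 kips.
Tension rupture (net): A_n = (9.75 − 2×1.3125)×0.3125 = 2.2266 in² (U = 1.0, A_e = A_n). φR_n = 0.75 × 70 × 2.2266 = 116.9 kips.
Governing: min(483.1, 196.9, 116.9) = 116.9 kips → net-section rupture.

116.9 kips (net-section rupture governs)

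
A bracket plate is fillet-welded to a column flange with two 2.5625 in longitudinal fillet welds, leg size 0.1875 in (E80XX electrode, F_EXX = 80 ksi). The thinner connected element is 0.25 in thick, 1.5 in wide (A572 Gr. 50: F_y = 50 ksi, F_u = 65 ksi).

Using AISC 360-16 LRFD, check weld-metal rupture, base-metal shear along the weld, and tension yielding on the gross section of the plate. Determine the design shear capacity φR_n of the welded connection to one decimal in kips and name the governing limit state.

Weld metal: throat = 0.707×0.1875 = 0.13256 in, L = 2×2.5625 = 5.125 in. φR_n = 0.75 × 0.6 × 80 × 0.13256 × 5.125 = 24.5 kips.
Base metal shear (0.25 in plate): yield φR_n = 1.0×0.6×50×0.25×5.125 = 38.4 kips; rupture φR_n = 0.75×0.6×65×0.25×5.125 = 37.5 kips; take 37.5 kips (rupture).
Tension yield (gross): A_g = 1.5×0.25 = 0.375 in². φR_n = 0.90 × 50 × 0.375 = 16.9 kips.
Governing: min(24.5, 37.5, 16.9) = 16.9 kips → gross-section yield.

16.9 kips (gross-section yield governs)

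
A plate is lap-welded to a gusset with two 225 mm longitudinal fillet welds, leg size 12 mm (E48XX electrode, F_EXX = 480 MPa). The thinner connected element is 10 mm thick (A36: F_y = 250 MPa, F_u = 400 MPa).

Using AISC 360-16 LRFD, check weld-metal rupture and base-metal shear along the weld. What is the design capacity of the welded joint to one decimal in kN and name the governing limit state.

Weld metal: throat = 0.707×12 = 8.484 mm, L = 2×225 = 450 mm. φR_n = 0.75 × 0.6 × 480 × 8.484 × 450 = 824.6 kN.
Base metal shear (10 mm plate): yield φR_n = 1.0×0.6×250×10×450 = 675.0 kN; rupture φR_n = 0.75×0.6×400×10×450 = 810.0 kN; take 675.0 kN (yield).
Governing: min(824.6, 675.0) = 675.0 kN → base-metal shear.

675.0 kN (base-metal shear governs)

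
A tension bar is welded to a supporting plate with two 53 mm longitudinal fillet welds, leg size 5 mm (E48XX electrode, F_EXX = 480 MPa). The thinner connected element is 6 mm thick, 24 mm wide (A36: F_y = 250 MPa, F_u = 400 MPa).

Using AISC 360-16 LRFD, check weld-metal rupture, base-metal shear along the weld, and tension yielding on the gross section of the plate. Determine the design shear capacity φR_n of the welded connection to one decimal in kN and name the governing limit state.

Weld metal: throat = 0.707×5 = 3.535 mm, L = 2×53 = 106 mm. φR_n = 0.75 × 0.6 × 480 × 3.535 × 106 = 80.9 kN.
Base metal shear (6 mm plate): yield φR_n = 1.0×0.6×250×6×106 = 95.4 kN; rupture φR_n = 0.75×0.6×400×6×106 = 114.5 kN; take 95.4 kN (yield).
Tension yield (gross): A_g = 24×6 = 144 mm². φR_n = 0.90 × 250 × 144 = 32.4 kN.
Governing: min(80.9, 95.4, 32.4) = 32.4 kN → gross-section yield.

32.4 kN (gross-section yield governs)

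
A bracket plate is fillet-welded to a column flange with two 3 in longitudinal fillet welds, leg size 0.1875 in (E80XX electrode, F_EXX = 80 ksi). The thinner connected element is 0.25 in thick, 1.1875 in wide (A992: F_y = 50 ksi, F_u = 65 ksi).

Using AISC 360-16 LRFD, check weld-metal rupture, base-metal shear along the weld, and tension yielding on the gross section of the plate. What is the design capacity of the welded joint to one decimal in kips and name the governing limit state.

13.4 kips (gross-section yield governs)

Weld metal: throat = 0.707×0.1875 = 0.13256 in, L = 2×3 = 6 in. φR_n = 0.75 × 0.6 × 80 × 0.13256 × 6 = 28.6 kips.
Base metal shear (0.25 in plate): yield φR_n = 1.0×0.6×50×0.25×6 = 45.0 kips; rupture φR_n = 0.75×0.6×65×0.25×6 = 43.9 kips; take 43.9 kips (rupture).
Tension yield (gross): A_g = 1.1875×0.25 = 0.29688 in². φR_n = 0.90 × 50 × 0.29688 = 13.4 kips.
Governing: min(28.6, 43.9, 13.4) = 13.4 kips → gross-section yield.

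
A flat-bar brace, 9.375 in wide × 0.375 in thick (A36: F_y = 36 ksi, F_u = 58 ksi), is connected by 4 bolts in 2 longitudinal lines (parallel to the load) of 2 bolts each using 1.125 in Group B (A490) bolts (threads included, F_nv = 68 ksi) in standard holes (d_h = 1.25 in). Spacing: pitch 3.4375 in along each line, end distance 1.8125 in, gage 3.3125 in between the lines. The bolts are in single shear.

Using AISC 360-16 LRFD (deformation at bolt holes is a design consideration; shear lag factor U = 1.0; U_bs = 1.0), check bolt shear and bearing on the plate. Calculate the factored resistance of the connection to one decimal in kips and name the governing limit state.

Bolt shear: A_b = π(1.125)²/4 = 0.99402 in². φR_n = 0.75 × 68 × 0.99402 × 4 × 1 = 202.8 kips.
Bearing (0.375 in plate, F_u = 58 ksi): end bolts L_c = 1.8125 − 1.25/2 = 1.1875, R_n = min(1.2×1.1875×0.375×58, 2.4×1.125×0.375×58) = 30.994 kips/bolt; interior L_c = 3.4375 − 1.25 = 2.1875, R_n = 57.094 kips/bolt. φR_n = 0.75 × (2×30.994 + 2×57.094) = 132.1 kips.
Governing: min(202.8, 132.1) = 132.1 kips → bearing.

132.1 kips (bearing governs)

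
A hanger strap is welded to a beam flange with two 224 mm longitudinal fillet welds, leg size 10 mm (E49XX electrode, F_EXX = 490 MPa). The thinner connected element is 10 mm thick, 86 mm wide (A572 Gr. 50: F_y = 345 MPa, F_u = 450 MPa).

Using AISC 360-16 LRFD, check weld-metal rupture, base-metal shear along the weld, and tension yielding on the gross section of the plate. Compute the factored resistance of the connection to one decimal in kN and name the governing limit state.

267.0 kN (gross-section yield governs)

Weld metal: throat = 0.707×10 = 7.07 mm, L = 2×224 = 448 mm. φR_n = 0.75 × 0.6 × 490 × 7.07 × 448 = 698.4 kN.
Base metal shear (10 mm plate): yield φR_n = 1.0×0.6×345×10×448 = 927.4 kN; rupture φR_n = 0.75×0.6×450×10×448 = 907.2 kN; take 907.2 kN (rupture).
Tension yield (gross): A_g = 86×10 = 860 mm². φR_n = 0.90 × 345 × 860 = 267.0 kN.
Governing: min(698.4, 907.2, 267.0) = 267.0 kN → gross-section yield.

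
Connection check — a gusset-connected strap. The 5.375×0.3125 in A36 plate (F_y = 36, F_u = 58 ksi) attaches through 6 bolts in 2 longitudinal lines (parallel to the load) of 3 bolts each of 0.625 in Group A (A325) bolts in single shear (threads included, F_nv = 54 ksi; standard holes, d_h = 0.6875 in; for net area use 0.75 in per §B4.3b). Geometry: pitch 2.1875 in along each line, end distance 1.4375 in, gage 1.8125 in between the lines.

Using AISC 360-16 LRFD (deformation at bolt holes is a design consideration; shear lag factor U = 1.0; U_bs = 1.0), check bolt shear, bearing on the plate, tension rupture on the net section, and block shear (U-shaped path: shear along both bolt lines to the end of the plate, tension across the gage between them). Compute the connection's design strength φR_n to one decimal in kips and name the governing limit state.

52.7 kips (net-section rupture governs)

Bolt shear: A_b = π(0.625)²/4 = 0.3068 in². φR_n = 0.75 × 54 × 0.3068 × 6 × 1 = 74.6 kips.
Bearing (0.3125 in plate, F_u = 58 ksi): end bolts L_c = 1.4375 − 0.6875/2 = 1.09375, R_n = min(1.2×1.09375×0.3125×58, 2.4×0.625×0.3125×58) = 23.789 kips/bolt; interior L_c = 2.1875 − 0.6875 = 1.5, R_n = 27.188 kips/bolt. φR_n = 0.75 × (2×23.789 + 4×27.188) = 117.2 kips.
Tension rupture (net): A_n = (5.375 − 2×0.75)×0.3125 = 1.2109 in² (U = 1.0, A_e = A_n). φR_n = 0.75 × 58 × 1.2109 = 52.7 kips.
Block shear: shear path 2×[1.4375+2×2.1875] = 2×5.8125 in, A_gv = 3.6328, A_nv = 2×(5.8125 − 2.5×0.75)×0.3125 = 2.4609 in²; tension across gage: (1.8125 − 1×0.75)×0.3125 = 0.33203 in². R_n = min(0.6×58×2.4609, 0.6×36×3.6328) + 1.0×58×0.33203 = min(85.639, 78.468) + 19.258 = 97.726 kips. φR_n = 0.75 × 97.726 = 73.3 kips.
Governing: min(74.6, 117.2, 52.7, 73.3) = 52.7 kips → net-section rupture.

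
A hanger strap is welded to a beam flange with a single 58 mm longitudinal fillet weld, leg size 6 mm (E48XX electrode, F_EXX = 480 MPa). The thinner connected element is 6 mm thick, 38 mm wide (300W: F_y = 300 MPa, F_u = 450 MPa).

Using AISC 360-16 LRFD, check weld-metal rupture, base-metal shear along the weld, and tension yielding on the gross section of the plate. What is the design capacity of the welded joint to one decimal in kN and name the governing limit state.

53.1 kN (weld metal governs)

Weld metal: throat = 0.707×6 = 4.242 mm, L = 58 mm. φR_n = 0.75 × 0.6 × 480 × 4.242 × 58 = 53.1 kN.
Base metal shear (6 mm plate): yield φR_n = 1.0×0.6×300×6×58 = 62.6 kN; rupture φR_n = 0.75×0.6×450×6×58 = 70.5 kN; take 62.6 kN (yield).
Tension yield (gross): A_g = 38×6 = 228 mm². φR_n = 0.90 × 300 × 228 = 61.6 kN.
Governing: min(53.1, 62.6, 61.6) = 53.1 kN → weld metal.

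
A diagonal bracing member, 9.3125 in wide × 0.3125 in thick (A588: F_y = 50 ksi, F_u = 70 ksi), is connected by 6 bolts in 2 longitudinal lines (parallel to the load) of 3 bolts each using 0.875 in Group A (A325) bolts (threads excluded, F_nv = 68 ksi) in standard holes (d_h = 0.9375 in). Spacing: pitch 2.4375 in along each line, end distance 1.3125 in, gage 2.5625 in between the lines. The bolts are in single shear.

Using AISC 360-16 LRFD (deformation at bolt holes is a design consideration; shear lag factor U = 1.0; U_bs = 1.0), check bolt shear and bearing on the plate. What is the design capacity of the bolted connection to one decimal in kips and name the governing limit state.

Bolt shear: A_b = π(0.875)²/4 = 0.60132 in². φR_n = 0.75 × 68 × 0.60132 × 6 × 1 = 184.0 kips.
Bearing (0.3125 in plate, F_u = 70 ksi): end bolts L_c = 1.3125 − 0.9375/2 = 0.84375, R_n = min(1.2×0.84375×0.3125×70, 2.4×0.875×0.3125×70) = 22.148 kips/bolt; interior L_c = 2.4375 − 0.9375 = 1.5, R_n = 39.375 kips/bolt. φR_n = 0.75 × (2×22.148 + 4×39.375) = 151.3 kips.
Governing: min(184.0, 151.3) = 151.3 kips → bearing.

151.3 kips (bearing governs)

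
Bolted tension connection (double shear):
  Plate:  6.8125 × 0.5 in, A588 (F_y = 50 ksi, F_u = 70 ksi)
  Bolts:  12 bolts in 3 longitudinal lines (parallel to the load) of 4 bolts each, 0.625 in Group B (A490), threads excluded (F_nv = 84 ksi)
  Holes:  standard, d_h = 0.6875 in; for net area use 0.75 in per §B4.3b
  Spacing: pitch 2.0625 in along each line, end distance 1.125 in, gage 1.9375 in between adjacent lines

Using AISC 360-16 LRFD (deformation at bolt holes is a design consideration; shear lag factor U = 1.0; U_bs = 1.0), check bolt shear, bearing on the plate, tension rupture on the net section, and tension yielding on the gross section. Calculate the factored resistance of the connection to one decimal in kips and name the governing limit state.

Bolt shear: A_b = π(0.625)²/4 = 0.3068 in². φR_n = 0.75 × 84 × 0.3068 × 12 × 2 = 463.9 kips.
Bearing (0.5 in plate, F_u = 70 ksi): end bolts L_c = 1.125 − 0.6875/2 = 0.78125, R_n = min(1.2×0.78125×0.5×70, 2.4×0.625×0.5×70) = 32.813 kips/bolt; interior L_c = 2.0625 − 0.6875 = 1.375, R_n = 52.5 kips/bolt. φR_n = 0.75 × (3×32.813 + 9×52.5) = 428.2 kips.
Tension rupture (net): A_n = (6.8125 − 3×0.75)×0.5 = 2.2813 in² (U = 1.0, A_e = A_n). φR_n = 0.75 × 70 × 2.2813 = 119.8 kips.
Tension yield (gross): A_g = 6.8125×0.5 = 3.4063 in². φR_n = 0.90 × 50 × 3.4063 = 153.3 kips.
Governing: min(463.9, 428.2, 119.8, 153.3) = 119.8 kips → net-section rupture.

119.8 kips (net-section rupture governs)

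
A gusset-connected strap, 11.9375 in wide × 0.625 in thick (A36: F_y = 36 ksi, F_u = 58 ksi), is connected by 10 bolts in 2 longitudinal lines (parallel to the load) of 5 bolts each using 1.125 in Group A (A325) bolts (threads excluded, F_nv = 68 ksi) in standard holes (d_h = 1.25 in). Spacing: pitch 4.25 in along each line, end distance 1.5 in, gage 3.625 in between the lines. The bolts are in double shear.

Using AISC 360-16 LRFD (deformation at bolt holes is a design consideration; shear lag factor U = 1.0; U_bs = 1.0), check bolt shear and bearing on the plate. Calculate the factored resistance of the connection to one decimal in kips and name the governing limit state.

Bolt shear: A_b = π(1.125)²/4 = 0.99402 in². φR_n = 0.75 × 68 × 0.99402 × 10 × 2 = 1013.9 kips.
Bearing (0.625 in plate, F_u = 58 ksi): end bolts L_c = 1.5 − 1.25/2 = 0.875, R_n = min(1.2×0.875×0.625×58, 2.4×1.125×0.625×58) = 38.063 kips/bolt; interior L_c = 4.25 − 1.25 = 3, R_n = 97.875 kips/bolt. φR_n = 0.75 × (2×38.063 + 8×97.875) = 644.3 kips.
Governing: min(1013.9, 644.3) = 644.3 kips → bearing.

644.3 kips (bearing governs)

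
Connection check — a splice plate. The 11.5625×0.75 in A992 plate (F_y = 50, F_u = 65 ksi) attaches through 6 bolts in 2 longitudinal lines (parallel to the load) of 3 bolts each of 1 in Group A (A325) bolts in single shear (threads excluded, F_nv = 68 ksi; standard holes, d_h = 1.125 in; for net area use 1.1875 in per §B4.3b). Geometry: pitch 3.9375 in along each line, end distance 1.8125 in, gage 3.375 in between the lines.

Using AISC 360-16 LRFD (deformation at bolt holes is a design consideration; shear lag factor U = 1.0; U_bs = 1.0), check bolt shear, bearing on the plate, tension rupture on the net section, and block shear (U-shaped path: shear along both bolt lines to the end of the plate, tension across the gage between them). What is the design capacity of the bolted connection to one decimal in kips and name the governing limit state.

240.3 kips (bolt shear governs)

Bolt shear: A_b = π(1)²/4 = 0.7854 in². φR_n = 0.75 × 68 × 0.7854 × 6 × 1 = 240.3 kips.
Bearing (0.75 in plate, F_u = 65 ksi): end bolts L_c = 1.8125 − 1.125/2 = 1.25, R_n = min(1.2×1.25×0.75×65, 2.4×1×0.75×65) = 73.125 kips/bolt; interior L_c = 3.9375 − 1.125 = 2.8125, R_n = 117 kips/bolt. φR_n = 0.75 × (2×73.125 + 4×117) = 460.7 kips.
Tension rupture (net): A_n = (11.5625 − 2×1.1875)×0.75 = 6.8906 in² (U = 1.0, A_e = A_n). φR_n = 0.75 × 65 × 6.8906 = 335.9 kips.
Block shear: shear path 2×[1.8125+2×3.9375] = 2×9.6875 in, A_gv = 14.531, A_nv = 2×(9.6875 − 2.5×1.1875)×0.75 = 10.078 in²; tension across gage: (3.375 − 1×1.1875)×0.75 = 1.6406 in². R_n = min(0.6×65×10.078, 0.6×50×14.531) + 1.0×65×1.6406 = min(393.04, 435.93) + 106.64 = 499.68 kips. φR_n = 0.75 × 499.68 = 374.8 kips.
Governing: min(240.3, 460.7, 335.9, 374.8) = 240.3 kips → bolt shear.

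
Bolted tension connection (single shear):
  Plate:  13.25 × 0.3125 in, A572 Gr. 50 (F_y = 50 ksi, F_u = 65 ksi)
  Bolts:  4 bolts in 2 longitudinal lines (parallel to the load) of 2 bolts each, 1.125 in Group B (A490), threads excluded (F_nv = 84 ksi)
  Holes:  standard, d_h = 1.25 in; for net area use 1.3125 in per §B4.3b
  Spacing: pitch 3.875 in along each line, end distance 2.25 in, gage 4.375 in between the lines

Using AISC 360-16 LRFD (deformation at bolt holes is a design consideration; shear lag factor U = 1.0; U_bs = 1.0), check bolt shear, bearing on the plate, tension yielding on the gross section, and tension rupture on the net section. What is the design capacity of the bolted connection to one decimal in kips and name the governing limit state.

Bolt shear: A_b = π(1.125)²/4 = 0.99402 in². φR_n = 0.75 × 84 × 0.99402 × 4 × 1 = 250.5 kips.
Bearing (0.3125 in plate, F_u = 65 ksi): end bolts L_c = 2.25 − 1.25/2 = 1.625, R_n = min(1.2×1.625×0.3125×65, 2.4×1.125×0.3125×65) = 39.609 kips/bolt; interior L_c = 3.875 − 1.25 = 2.625, R_n = 54.844 kips/bolt. φR_n = 0.75 × (2×39.609 + 2×54.844) = 141.7 kips.
Tension yield (gross): A_g = 13.25×0.3125 = 4.1406 in². φR_n = 0.90 × 50 × 4.1406 = 186.3 kips.
Tension rupture (net): A_n = (13.25 − 2×1.3125)×0.3125 = 3.3203 in² (U = 1.0, A_e = A_n). φR_n = 0.75 × 65 × 3.3203 = 161.9 kips.
Governing: min(250.5, 141.7, 186.3, 161.9) = 141.7 kips → bearing.

141.7 kips (bearing governs)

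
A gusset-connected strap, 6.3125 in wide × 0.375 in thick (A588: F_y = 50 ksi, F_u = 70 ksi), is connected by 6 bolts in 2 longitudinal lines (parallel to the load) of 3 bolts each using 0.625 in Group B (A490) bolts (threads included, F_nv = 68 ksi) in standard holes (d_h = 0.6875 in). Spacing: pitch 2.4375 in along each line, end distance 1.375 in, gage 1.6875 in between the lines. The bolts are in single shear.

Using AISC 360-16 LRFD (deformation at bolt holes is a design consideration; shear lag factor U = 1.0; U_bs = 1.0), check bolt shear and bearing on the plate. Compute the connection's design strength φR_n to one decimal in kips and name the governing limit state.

Bolt shear: A_b = π(0.625)²/4 = 0.3068 in². φR_n = 0.75 × 68 × 0.3068 × 6 × 1 = 93.9 kips.
Bearing (0.375 in plate, F_u = 70 ksi): end bolts L_c = 1.375 − 0.6875/2 = 1.03125, R_n = min(1.2×1.03125×0.375×70, 2.4×0.625×0.375×70) = 32.484 kips/bolt; interior L_c = 2.4375 − 0.6875 = 1.75, R_n = 39.375 kips/bolt. φR_n = 0.75 × (2×32.484 + 4×39.375) = 166.9 kips.
Governing: min(93.9, 166.9) = 93.9 kips → bolt shear.

93.9 kips (bolt shear governs)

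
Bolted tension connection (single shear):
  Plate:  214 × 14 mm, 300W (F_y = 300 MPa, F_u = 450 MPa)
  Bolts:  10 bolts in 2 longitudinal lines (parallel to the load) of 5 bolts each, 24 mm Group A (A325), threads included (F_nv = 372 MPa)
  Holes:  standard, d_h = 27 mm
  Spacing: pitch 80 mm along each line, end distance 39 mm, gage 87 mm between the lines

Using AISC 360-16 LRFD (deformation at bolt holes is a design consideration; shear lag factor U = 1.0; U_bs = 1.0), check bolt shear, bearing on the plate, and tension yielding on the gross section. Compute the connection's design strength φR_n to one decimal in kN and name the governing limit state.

Bolt shear: A_b = π(24)²/4 = 452.39 mm². φR_n = 0.75 × 372 × 452.39 × 10 × 1 = 1262.2 kN.
Bearing (14 mm plate, F_u = 450 MPa): end bolts L_c = 39 − 27/2 = 25.5, R_n = min(1.2×25.5×14×450, 2.4×24×14×450) = 192.78 kN/bolt; interior L_c = 80 − 27 = 53, R_n = 362.88 kN/bolt. φR_n = 0.75 × (2×192.78 + 8×362.88) = 2466.5 kN.
Tension yield (gross): A_g = 214×14 = 2996 mm². φR_n = 0.90 × 300 × 2996 = 808.9 kN.
Governing: min(1262.2, 2466.5, 808.9) = 808.9 kN → gross-section yield.

808.9 kN (gross-section yield governs)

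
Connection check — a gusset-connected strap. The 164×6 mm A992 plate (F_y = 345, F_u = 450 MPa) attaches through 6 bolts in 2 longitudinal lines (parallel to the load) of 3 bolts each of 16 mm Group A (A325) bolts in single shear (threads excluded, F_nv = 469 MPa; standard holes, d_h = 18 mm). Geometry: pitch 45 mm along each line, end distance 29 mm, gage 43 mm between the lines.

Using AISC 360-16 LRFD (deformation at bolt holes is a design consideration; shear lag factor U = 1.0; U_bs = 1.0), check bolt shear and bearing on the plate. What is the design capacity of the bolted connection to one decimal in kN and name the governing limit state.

Bolt shear: A_b = π(16)²/4 = 201.06 mm². φR_n = 0.75 × 469 × 201.06 × 6 × 1 = 424.3 kN.
Bearing (6 mm plate, F_u = 450 MPa): end bolts L_c = 29 − 18/2 = 20, R_n = min(1.2×20×6×450, 2.4×16×6×450) = 64.8 kN/bolt; interior L_c = 45 − 18 = 27, R_n = 87.48 kN/bolt. φR_n = 0.75 × (2×64.8 + 4×87.48) = 359.6 kN.
Governing: min(424.3, 359.6) = 359.6 kN → bearing.

359.6 kN (bearing governs)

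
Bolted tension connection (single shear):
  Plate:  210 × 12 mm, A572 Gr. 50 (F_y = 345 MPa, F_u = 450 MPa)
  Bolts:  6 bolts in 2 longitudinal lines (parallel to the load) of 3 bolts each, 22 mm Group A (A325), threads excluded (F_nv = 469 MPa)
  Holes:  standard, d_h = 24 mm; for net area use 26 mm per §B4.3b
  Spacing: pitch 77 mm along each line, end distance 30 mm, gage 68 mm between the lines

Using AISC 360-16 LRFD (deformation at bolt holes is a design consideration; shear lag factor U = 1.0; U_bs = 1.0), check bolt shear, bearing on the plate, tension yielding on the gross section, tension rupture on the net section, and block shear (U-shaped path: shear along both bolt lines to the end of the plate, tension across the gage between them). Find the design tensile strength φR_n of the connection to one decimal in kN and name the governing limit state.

Bolt shear: A_b = π(22)²/4 = 380.13 mm². φR_n = 0.75 × 469 × 380.13 × 6 × 1 = 802.3 kN.
Bearing (12 mm plate, F_u = 450 MPa): end bolts L_c = 30 − 24/2 = 18, R_n = min(1.2×18×12×450, 2.4×22×12×450) = 116.64 kN/bolt; interior L_c = 77 − 24 = 53, R_n = 285.12 kN/bolt. φR_n = 0.75 × (2×116.64 + 4×285.12) = 1030.3 kN.
Tension yield (gross): A_g = 210×12 = 2520 mm². φR_n = 0.90 × 345 × 2520 = 782.5 kN.
Tension rupture (net): A_n = (210 − 2×26)×12 = 1896 mm² (U = 1.0, A_e = A_n). φR_n = 0.75 × 450 × 1896 = 639.9 kN.
Block shear: shear path 2×[30+2×77] = 2×184 mm, A_gv = 4416, A_nv = 2×(184 − 2.5×26)×12 = 2856 mm²; tension across gage: (68 − 1×26)×12 = 504 mm². R_n = min(0.6×450×2856, 0.6×345×4416) + 1.0×450×504 = min(771.12, 914.11) + 226.8 = 997.92 kN. φR_n = 0.75 × 997.92 = 748.4 kN.
Governing: min(802.3, 1030.3, 782.5, 639.9, 748.4) = 639.9 kN → net-section rupture.

639.9 kN (net-section rupture governs)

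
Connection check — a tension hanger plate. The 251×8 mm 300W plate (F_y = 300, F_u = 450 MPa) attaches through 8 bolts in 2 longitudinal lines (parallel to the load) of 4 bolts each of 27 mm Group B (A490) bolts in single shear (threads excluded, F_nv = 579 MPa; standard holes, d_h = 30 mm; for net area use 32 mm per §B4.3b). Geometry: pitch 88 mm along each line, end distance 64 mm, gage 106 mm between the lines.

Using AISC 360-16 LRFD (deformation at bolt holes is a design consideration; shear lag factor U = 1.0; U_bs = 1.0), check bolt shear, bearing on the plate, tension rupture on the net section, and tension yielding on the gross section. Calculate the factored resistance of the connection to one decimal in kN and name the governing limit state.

Bolt shear: A_b = π(27)²/4 = 572.56 mm². φR_n = 0.75 × 579 × 572.56 × 8 × 1 = 1989.1 kN.
Bearing (8 mm plate, F_u = 450 MPa): end bolts L_c = 64 − 30/2 = 49, R_n = min(1.2×49×8×450, 2.4×27×8×450) = 211.68 kN/bolt; interior L_c = 88 − 30 = 58, R_n = 233.28 kN/bolt. φR_n = 0.75 × (2×211.68 + 6×233.28) = 1367.3 kN.
Tension rupture (net): A_n = (251 − 2×32)×8 = 1496 mm² (U = 1.0, A_e = A_n). φR_n = 0.75 × 450 × 1496 = 504.9 kN.
Tension yield (gross): A_g = 251×8 = 2008 mm². φR_n = 0.90 × 300 × 2008 = 542.2 kN.
Governing: min(1989.1, 1367.3, 504.9, 542.2) = 504.9 kN → net-section rupture.

504.9 kN (net-section rupture governs)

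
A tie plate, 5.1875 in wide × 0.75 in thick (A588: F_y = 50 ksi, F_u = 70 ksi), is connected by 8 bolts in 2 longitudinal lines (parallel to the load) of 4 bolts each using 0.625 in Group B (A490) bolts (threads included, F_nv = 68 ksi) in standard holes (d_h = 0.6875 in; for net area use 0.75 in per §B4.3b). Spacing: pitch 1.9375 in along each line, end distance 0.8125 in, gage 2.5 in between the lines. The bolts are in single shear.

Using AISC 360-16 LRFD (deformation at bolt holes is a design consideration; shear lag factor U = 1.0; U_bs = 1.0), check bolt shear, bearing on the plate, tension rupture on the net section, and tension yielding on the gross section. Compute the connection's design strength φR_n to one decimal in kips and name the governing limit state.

125.2 kips (bolt shear governs)

Bolt shear: A_b = π(0.625)²/4 = 0.3068 in². φR_n = 0.75 × 68 × 0.3068 × 8 × 1 = 125.2 kips.
Bearing (0.75 in plate, F_u = 70 ksi): end bolts L_c = 0.8125 − 0.6875/2 = 0.46875, R_n = min(1.2×0.46875×0.75×70, 2.4×0.625×0.75×70) = 29.531 kips/bolt; interior L_c = 1.9375 − 0.6875 = 1.25, R_n = 78.75 kips/bolt. φR_n = 0.75 × (2×29.531 + 6×78.75) = 398.7 kips.
Tension rupture (net): A_n = (5.1875 − 2×0.75)×0.75 = 2.7656 in² (U = 1.0, A_e = A_n). φR_n = 0.75 × 70 × 2.7656 = 145.2 kips.
Tension yield (gross): A_g = 5.1875×0.75 = 3.8906 in². φR_n = 0.90 × 50 × 3.8906 = 175.1 kips.
Governing: min(125.2, 398.7, 145.2, 175.1) = 125.2 kips → bolt shear.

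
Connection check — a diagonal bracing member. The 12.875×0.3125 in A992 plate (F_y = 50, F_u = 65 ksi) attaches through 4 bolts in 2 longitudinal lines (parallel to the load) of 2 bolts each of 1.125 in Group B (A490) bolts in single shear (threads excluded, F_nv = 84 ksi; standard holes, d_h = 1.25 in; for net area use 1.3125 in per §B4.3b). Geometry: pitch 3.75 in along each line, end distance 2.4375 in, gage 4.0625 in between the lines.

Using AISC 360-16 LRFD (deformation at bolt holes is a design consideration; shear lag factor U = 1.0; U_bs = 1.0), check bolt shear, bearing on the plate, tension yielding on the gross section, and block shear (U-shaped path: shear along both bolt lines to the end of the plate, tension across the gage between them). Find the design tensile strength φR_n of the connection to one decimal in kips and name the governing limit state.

Bolt shear: A_b = π(1.125)²/4 = 0.99402 in². φR_n = 0.75 × 84 × 0.99402 × 4 × 1 = 250.5 kips.
Bearing (0.3125 in plate, F_u = 65 ksi): end bolts L_c = 2.4375 − 1.25/2 = 1.8125, R_n = min(1.2×1.8125×0.3125×65, 2.4×1.125×0.3125×65) = 44.18 kips/bolt; interior L_c = 3.75 − 1.25 = 2.5, R_n = 54.844 kips/bolt. φR_n = 0.75 × (2×44.18 + 2×54.844) = 148.5 kips.
Tension yield (gross): A_g = 12.875×0.3125 = 4.0234 in². φR_n = 0.90 × 50 × 4.0234 = 181.1 kips.
Block shear: shear path 2×[2.4375+1×3.75] = 2×6.1875 in, A_gv = 3.8672, A_nv = 2×(6.1875 − 1.5×1.3125)×0.3125 = 2.6367 in²; tension across gage: (4.0625 − 1×1.3125)×0.3125 = 0.85938 in². R_n = min(0.6×65×2.6367, 0.6×50×3.8672) + 1.0×65×0.85938 = min(102.83, 116.02) + 55.86 = 158.69 kips. φR_n = 0.75 × 158.69 = 119.0 kips.
Governing: min(250.5, 148.5, 181.1, 119.0) = 119.0 kips → block shear.

119.0 kips (block shear governs)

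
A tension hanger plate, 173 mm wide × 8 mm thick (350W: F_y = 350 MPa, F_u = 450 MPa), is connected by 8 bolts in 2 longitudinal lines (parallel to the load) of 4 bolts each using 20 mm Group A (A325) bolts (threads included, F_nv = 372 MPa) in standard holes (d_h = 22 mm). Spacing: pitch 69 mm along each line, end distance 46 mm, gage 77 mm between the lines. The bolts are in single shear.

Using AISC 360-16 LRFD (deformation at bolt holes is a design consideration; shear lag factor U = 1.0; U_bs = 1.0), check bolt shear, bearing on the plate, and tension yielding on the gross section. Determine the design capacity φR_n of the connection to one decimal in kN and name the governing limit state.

436.0 kN (gross-section yield governs)

Bolt shear: A_b = π(20)²/4 = 314.16 mm². φR_n = 0.75 × 372 × 314.16 × 8 × 1 = 701.2 kN.
Bearing (8 mm plate, F_u = 450 MPa): end bolts L_c = 46 − 22/2 = 35, R_n = min(1.2×35×8×450, 2.4×20×8×450) = 151.2 kN/bolt; interior L_c = 69 − 22 = 47, R_n = 172.8 kN/bolt. φR_n = 0.75 × (2×151.2 + 6×172.8) = 1004.4 kN.
Tension yield (gross): A_g = 173×8 = 1384 mm². φR_n = 0.90 × 350 × 1384 = 436.0 kN.
Governing: min(701.2, 1004.4, 436.0) = 436.0 kN → gross-section yield.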